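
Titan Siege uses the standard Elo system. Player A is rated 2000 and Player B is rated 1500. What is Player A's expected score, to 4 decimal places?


Elo expected score: Ea = 1/(1 + 10^((Rb-Ra)/400))
Rb - Ra = 1500 - 2000 = -500
(Rb-Ra)/400 = -500/400 = -1.25
10^-1.25 = 0.056234
Ea = 1/(1 + 0.056234) = 1/1.056234 = 0.9468

0.9468


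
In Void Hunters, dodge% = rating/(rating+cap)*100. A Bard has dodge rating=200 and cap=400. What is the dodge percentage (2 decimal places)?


dodge% = 200 / (200 + 400) * 100
= 200 / 600 * 100
= 0.333333 * 100
= 33.33%

33.33%


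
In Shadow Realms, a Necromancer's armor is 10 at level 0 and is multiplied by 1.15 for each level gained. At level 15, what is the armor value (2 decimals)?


value = base * growth^level
= 10 * 1.15^15
= 10 * 8.137062
= 81.37

81.37 armor


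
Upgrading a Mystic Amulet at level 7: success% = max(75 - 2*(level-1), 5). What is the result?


raw_rate = 75 - 2 * (7 - 1)
= 75 - 2 * 6
= 75 - 12
= 63
Apply floor: max(63, 5) = 63%

63%


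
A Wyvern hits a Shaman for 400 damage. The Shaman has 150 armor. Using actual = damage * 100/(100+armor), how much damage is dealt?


actual = 400 * 100 / (100 + 150)
= 400 * 100 / 250
= 40000 / 250
= 160.00

160.00 damage


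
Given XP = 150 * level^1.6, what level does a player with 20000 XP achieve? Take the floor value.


XP = 150 * level^1.6, so level = (XP / 150)^(1/1.6)
= (20000 / 150)^(1/1.6)
= 133.3333^0.625
= 21.2856
Floor: level = 21

level 21


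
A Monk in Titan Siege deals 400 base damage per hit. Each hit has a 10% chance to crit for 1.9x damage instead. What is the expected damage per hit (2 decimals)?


E[dmg] = base * (1 + crit_chance * (crit_mult - 1))
cc as decimal = 10/100 = 0.1
cm - 1 = 1.9 - 1 = 0.9
Bonus factor = 0.1 * 0.9 = 0.09
Total multiplier = 1 + 0.09 = 1.09
Expected damage = 400 * 1.09 = 436.00

436.00 damage


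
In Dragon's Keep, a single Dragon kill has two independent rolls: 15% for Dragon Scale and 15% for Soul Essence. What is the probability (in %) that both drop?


For independent events, P(both) = P(A) * P(B)
= 15% * 15%
= 225 / 100 %
= 2.25%

2.25%


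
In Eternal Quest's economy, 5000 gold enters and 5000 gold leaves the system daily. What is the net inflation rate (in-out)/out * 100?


Net gold = 5000 - 5000 = 0
Inflation rate = net / sunk * 100 = 0 / 5000 * 100
= 0.0 * 100
= 0.00%

0.00%


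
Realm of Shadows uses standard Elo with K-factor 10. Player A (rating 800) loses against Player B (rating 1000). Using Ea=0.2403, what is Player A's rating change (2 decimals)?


Elo update: delta = K * (S - Ea), where S = 0 (loses)
S - Ea = 0 - 0.2403 = -0.2403
Rating change = 10 * -0.2403
= -2.40

-2.40 rating points


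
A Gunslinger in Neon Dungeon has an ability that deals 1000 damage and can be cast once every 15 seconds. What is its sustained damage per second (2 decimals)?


DPS = damage / cooldown
= 1000 / 15
= 66.67

66.67 DPS


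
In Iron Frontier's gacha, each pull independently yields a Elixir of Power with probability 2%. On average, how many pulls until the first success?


Expected pulls for a geometric distribution = 1/p = 100 / rate%
= 100 / 2
= 50.0

50.0 pulls


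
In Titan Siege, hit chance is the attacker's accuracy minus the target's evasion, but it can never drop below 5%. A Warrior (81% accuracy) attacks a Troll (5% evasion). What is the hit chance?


accuracy - evasion = 81 - 5 = 76
Apply floor: max(76, 5) = 76
Hit chance = 76%

76%


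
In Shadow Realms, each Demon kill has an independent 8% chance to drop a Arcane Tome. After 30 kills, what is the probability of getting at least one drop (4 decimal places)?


P(at least one) = 1 - P(none) = 1 - (1-p)^n
p = 8/100 = 0.08
1 - p = 0.92
(1 - p)^30 = 0.92^30 = 0.081966
P(at least one) = 1 - 0.081966 = 0.9180

0.9180


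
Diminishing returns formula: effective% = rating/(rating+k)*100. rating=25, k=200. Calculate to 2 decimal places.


effective% = rating / (rating + k) * 100
= 25 / (25 + 200) * 100
= 25 / 225 * 100
= 0.111111 * 100
= 11.11%

11.11%


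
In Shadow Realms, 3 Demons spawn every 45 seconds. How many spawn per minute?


Spawns per minute = count * (60 / interval)
= 3 * (60 / 45)
= 3 * 1.3333
= 4.0

4.0 per minute


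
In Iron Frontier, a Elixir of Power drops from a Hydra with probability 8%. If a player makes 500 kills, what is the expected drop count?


Expected drops = kills * (drop_rate / 100)
= 500 * (8 / 100)
= 500 * 0.08
= 40.0

40.0 drops


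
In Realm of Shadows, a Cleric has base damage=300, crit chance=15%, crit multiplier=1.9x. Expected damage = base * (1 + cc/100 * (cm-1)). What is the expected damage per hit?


E[dmg] = base * (1 + crit_chance * (crit_mult - 1))
cc as decimal = 15/100 = 0.15
cm - 1 = 1.9 - 1 = 0.9
Bonus factor = 0.15 * 0.9 = 0.135
Total multiplier = 1 + 0.135 = 1.135
Expected damage = 300 * 1.135 = 340.50

340.50 damage


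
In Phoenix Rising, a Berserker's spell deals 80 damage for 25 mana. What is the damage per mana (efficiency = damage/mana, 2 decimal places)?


Efficiency = damage / mana
= 80 / 25
= 3.20

3.20 dmg/mana


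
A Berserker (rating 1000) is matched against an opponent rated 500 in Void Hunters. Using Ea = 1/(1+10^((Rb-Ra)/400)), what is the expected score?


Elo expected score: Ea = 1/(1 + 10^((Rb-Ra)/400))
Rb - Ra = 500 - 1000 = -500
(Rb-Ra)/400 = -500/400 = -1.25
10^-1.25 = 0.056234
Ea = 1/(1 + 0.056234) = 1/1.056234 = 0.9468

0.9468


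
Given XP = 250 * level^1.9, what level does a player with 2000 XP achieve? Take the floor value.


XP = 250 * level^1.9, so level = (XP / 250)^(1/1.9)
= (2000 / 250)^(1/1.9)
= 8.0^0.5263
= 2.9875
Floor: level = 2

level 2


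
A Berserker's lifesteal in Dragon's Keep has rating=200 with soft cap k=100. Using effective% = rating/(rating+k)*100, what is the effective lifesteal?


effective% = rating / (rating + k) * 100
= 200 / (200 + 100) * 100
= 200 / 300 * 100
= 0.666667 * 100
= 66.67%

66.67%


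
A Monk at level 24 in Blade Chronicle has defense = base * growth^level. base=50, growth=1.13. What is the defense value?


value = base * growth^level
= 50 * 1.13^24
= 50 * 18.788091
= 939.40

939.40 defense


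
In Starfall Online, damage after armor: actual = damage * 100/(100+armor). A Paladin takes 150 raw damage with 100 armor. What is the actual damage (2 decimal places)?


actual = 150 * 100 / (100 + 100)
= 150 * 100 / 200
= 15000 / 200
= 75.00

75.00 damage


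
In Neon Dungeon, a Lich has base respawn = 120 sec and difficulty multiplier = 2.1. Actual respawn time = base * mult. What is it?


Respawn time = base * multiplier
= 120 * 2.1
= 252.0 seconds

252.0 seconds


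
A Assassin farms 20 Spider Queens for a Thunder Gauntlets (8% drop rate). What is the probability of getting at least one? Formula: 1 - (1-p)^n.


P(at least one) = 1 - P(none) = 1 - (1-p)^n
p = 8/100 = 0.08
1 - p = 0.92
(1 - p)^20 = 0.92^20 = 0.188693
P(at least one) = 1 - 0.188693 = 0.8113

0.8113


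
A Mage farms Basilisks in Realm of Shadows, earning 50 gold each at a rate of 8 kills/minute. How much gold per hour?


Gold per minute = 50 * 8 = 400
Gold per hour = 400 * 60 = 24000

24000 gold/hour


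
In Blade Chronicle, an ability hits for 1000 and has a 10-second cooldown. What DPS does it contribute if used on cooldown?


DPS = damage / cooldown
= 1000 / 10
= 100.00

100.00 DPS


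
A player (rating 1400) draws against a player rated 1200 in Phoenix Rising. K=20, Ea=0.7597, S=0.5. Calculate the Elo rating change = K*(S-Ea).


Elo update: delta = K * (S - Ea), where S = 0.5 (draws)
S - Ea = 0.5 - 0.7597 = -0.2597
Rating change = 20 * -0.2597
= -5.19

-5.19 rating points


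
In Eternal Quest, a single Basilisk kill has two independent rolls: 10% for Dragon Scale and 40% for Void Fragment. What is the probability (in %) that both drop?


For independent events, P(both) = P(A) * P(B)
= 10% * 40%
= 400 / 100 %
= 4.0%

4.0%


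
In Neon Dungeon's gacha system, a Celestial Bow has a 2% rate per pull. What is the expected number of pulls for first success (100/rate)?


Expected pulls for a geometric distribution = 1/p = 100 / rate%
= 100 / 2
= 50.0

50.0 pulls


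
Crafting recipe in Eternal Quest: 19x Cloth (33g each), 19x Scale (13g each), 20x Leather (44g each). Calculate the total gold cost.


Cost breakdown:
  Cloth: 19 * 33 = 627
  Scale: 19 * 13 = 247
  Leather: 20 * 44 = 880
Total = 627 + 247 + 880 = 1754

1754 gold


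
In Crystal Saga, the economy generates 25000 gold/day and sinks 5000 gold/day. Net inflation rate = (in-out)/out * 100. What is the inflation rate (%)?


Net gold = 25000 - 5000 = 20000
Inflation rate = net / sunk * 100 = 20000 / 5000 * 100
= 4.0 * 100
= 400.00%

400.00%


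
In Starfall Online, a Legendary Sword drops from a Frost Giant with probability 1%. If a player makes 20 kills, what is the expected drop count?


Expected drops = kills * (drop_rate / 100)
= 20 * (1 / 100)
= 20 * 0.01
= 0.2

0.2 drops


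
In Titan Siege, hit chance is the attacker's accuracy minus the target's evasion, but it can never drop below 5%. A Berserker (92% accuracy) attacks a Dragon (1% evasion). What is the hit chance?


accuracy - evasion = 92 - 1 = 91
Apply floor: max(91, 5) = 91
Hit chance = 91%

91%


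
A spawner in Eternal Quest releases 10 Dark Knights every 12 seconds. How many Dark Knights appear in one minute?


Spawns per minute = count * (60 / interval)
= 10 * (60 / 12)
= 10 * 5.0
= 50.0

50.0 per minute


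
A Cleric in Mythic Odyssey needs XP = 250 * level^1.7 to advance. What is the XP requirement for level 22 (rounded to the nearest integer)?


XP = 250 * level^1.7
Substitute level = 22:
XP = 250 * 22^1.7
= 250 * 191.4779
= 47869

47869 XP


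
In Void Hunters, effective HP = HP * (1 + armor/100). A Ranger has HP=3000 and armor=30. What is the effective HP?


EHP = 3000 * (1 + 30/100)
= 3000 * (1 + 0.3)
= 3000 * 1.3
= 3900.0

3900.0 EHP


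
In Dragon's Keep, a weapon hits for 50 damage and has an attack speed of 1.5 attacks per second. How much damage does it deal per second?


DPS = damage * attack_speed
= 50 * 1.5
= 75.0

75.0 DPS


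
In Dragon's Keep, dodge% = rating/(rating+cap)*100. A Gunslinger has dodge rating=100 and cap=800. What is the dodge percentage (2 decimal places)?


dodge% = 100 / (100 + 800) * 100
= 100 / 900 * 100
= 0.111111 * 100
= 11.11%

11.11%


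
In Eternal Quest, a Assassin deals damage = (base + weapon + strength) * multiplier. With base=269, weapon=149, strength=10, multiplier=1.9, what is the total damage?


Sum base + weapon + str = 269 + 149 + 10 = 428
Multiply by 1.9:
428 * 1.9 = 813.2

813.2 damage


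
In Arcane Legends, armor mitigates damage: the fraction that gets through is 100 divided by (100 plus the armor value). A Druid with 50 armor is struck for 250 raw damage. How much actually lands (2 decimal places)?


actual = 250 * 100 / (100 + 50)
= 250 * 100 / 150
= 25000 / 150
= 166.67

166.67 damage


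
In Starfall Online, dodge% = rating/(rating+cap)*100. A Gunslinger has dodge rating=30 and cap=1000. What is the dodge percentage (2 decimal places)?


dodge% = 30 / (30 + 1000) * 100
= 30 / 1030 * 100
= 0.029126 * 100
= 2.91%

2.91%


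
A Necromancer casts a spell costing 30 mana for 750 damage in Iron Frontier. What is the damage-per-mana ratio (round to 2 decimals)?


Efficiency = damage / mana
= 750 / 30
= 25.00

25.00 dmg/mana


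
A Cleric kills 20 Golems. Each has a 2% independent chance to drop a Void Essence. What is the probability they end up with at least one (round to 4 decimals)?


P(at least one) = 1 - P(none) = 1 - (1-p)^n
p = 2/100 = 0.02
1 - p = 0.98
(1 - p)^20 = 0.98^20 = 0.667608
P(at least one) = 1 - 0.667608 = 0.3324

0.3324


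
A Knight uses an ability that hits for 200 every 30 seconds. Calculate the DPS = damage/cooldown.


DPS = damage / cooldown
= 200 / 30
= 6.67

6.67 DPS


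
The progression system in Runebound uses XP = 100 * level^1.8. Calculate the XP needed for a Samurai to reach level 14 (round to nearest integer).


XP = 100 * level^1.8
Substitute level = 14:
XP = 100 * 14^1.8
= 100 * 115.6193
= 11562

11562 XP


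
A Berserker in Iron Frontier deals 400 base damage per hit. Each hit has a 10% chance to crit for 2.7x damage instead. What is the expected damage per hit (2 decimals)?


E[dmg] = base * (1 + crit_chance * (crit_mult - 1))
cc as decimal = 10/100 = 0.1
cm - 1 = 2.7 - 1 = 1.7
Bonus factor = 0.1 * 1.7 = 0.17
Total multiplier = 1 + 0.17 = 1.17
Expected damage = 400 * 1.17 = 468.00

468.00 damage


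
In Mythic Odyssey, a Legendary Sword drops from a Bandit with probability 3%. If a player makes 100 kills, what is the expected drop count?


Expected drops = kills * (drop_rate / 100)
= 100 * (3 / 100)
= 100 * 0.03
= 3.0

3.0 drops


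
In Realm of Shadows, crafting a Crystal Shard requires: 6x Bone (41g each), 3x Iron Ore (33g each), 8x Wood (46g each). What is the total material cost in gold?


Cost breakdown:
  Bone: 6 * 41 = 246
  Iron Ore: 3 * 33 = 99
  Wood: 8 * 46 = 368
Total = 246 + 99 + 368 = 713

713 gold


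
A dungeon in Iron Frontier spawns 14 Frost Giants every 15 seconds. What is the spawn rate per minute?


Spawns per minute = count * (60 / interval)
= 14 * (60 / 15)
= 14 * 4.0
= 56.0

56.0 per minute


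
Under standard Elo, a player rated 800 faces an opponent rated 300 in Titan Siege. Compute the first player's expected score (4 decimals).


Elo expected score: Ea = 1/(1 + 10^((Rb-Ra)/400))
Rb - Ra = 300 - 800 = -500
(Rb-Ra)/400 = -500/400 = -1.25
10^-1.25 = 0.056234
Ea = 1/(1 + 0.056234) = 1/1.056234 = 0.9468

0.9468


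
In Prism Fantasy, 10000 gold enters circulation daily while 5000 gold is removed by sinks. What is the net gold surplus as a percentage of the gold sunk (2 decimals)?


Net gold = 10000 - 5000 = 5000
Inflation rate = net / sunk * 100 = 5000 / 5000 * 100
= 1.0 * 100
= 100.00%

100.00%


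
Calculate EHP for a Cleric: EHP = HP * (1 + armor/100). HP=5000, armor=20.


EHP = 5000 * (1 + 20/100)
= 5000 * (1 + 0.2)
= 5000 * 1.2
= 6000.0

6000.0 EHP


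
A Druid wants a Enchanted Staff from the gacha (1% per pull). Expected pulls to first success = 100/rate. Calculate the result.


Expected pulls for a geometric distribution = 1/p = 100 / rate%
= 100 / 1
= 100.0

100.0 pulls


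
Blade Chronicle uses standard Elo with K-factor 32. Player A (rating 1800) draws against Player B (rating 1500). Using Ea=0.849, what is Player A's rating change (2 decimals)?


Elo update: delta = K * (S - Ea), where S = 0.5 (draws)
S - Ea = 0.5 - 0.849 = -0.349
Rating change = 32 * -0.349
= -11.17

-11.17 rating points


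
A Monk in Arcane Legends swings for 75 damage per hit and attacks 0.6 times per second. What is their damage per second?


DPS = damage * attack_speed
= 75 * 0.6
= 45.0

45.0 DPS


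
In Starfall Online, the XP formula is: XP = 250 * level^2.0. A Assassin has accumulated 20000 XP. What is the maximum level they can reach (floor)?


XP = 250 * level^2.0, so level = (XP / 250)^(1/2.0)
= (20000 / 250)^(1/2.0)
= 80.0^0.5
= 8.9443
Floor: level = 8

level 8


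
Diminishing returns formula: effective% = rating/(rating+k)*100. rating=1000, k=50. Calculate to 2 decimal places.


effective% = rating / (rating + k) * 100
= 1000 / (1000 + 50) * 100
= 1000 / 1050 * 100
= 0.952381 * 100
= 95.24%

95.24%


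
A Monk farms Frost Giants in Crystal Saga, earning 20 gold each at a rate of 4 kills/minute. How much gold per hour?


Gold per minute = 20 * 4 = 80
Gold per hour = 80 * 60 = 4800

4800 gold/hour


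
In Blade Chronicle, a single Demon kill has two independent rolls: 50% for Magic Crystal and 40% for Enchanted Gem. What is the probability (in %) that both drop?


For independent events, P(both) = P(A) * P(B)
= 50% * 40%
= 2000 / 100 %
= 20.0%

20.0%


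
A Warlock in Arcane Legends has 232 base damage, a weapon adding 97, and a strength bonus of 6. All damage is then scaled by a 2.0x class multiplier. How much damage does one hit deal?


Sum base + weapon + str = 232 + 97 + 6 = 335
Multiply by 2.0:
335 * 2.0 = 670.0

670.0 damage


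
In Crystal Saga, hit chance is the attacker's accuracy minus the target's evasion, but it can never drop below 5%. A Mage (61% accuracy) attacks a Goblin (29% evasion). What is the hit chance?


accuracy - evasion = 61 - 29 = 32
Apply floor: max(32, 5) = 32
Hit chance = 32%

32%


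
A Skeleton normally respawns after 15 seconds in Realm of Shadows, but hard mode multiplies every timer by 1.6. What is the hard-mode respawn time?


Respawn time = base * multiplier
= 15 * 1.6
= 24.0 seconds

24.0 seconds


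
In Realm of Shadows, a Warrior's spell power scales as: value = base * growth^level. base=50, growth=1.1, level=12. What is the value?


value = base * growth^level
= 50 * 1.1^12
= 50 * 3.138428
= 156.92

156.92 spell power


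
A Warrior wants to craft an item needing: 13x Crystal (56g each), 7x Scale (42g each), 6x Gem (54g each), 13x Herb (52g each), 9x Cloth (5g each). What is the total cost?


Cost breakdown:
  Crystal: 13 * 56 = 728
  Scale: 7 * 42 = 294
  Gem: 6 * 54 = 324
  Herb: 13 * 52 = 676
  Cloth: 9 * 5 = 45
Total = 728 + 294 + 324 + 676 + 45 = 2067

2067 gold


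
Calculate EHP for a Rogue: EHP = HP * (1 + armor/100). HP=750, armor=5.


EHP = 750 * (1 + 5/100)
= 750 * (1 + 0.05)
= 750 * 1.05
= 787.5

787.5 EHP


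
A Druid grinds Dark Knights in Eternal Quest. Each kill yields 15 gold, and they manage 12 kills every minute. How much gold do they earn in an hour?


Gold per minute = 15 * 12 = 180
Gold per hour = 180 * 60 = 10800

10800 gold/hour


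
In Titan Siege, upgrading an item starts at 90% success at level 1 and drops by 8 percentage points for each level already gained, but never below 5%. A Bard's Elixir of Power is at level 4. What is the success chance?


raw_rate = 90 - 8 * (4 - 1)
= 90 - 8 * 3
= 90 - 24
= 66
Apply floor: max(66, 5) = 66%

66%


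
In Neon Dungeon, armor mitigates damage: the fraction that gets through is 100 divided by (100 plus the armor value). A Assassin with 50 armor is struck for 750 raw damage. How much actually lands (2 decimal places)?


actual = 750 * 100 / (100 + 50)
= 750 * 100 / 150
= 75000 / 150
= 500.00

500.00 damage


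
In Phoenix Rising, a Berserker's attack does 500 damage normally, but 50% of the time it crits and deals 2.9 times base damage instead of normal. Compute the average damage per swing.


E[dmg] = base * (1 + crit_chance * (crit_mult - 1))
cc as decimal = 50/100 = 0.5
cm - 1 = 2.9 - 1 = 1.9
Bonus factor = 0.5 * 1.9 = 0.95
Total multiplier = 1 + 0.95 = 1.95
Expected damage = 500 * 1.95 = 975.00

975.00 damage


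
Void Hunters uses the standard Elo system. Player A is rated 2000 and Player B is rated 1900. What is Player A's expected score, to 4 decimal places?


Elo expected score: Ea = 1/(1 + 10^((Rb-Ra)/400))
Rb - Ra = 1900 - 2000 = -100
(Rb-Ra)/400 = -100/400 = -0.25
10^-0.25 = 0.562341
Ea = 1/(1 + 0.562341) = 1/1.562341 = 0.6401

0.6401


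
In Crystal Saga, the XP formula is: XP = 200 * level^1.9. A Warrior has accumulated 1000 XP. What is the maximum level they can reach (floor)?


XP = 200 * level^1.9, so level = (XP / 200)^(1/1.9)
= (1000 / 200)^(1/1.9)
= 5.0^0.5263
= 2.3328
Floor: level = 2

level 2


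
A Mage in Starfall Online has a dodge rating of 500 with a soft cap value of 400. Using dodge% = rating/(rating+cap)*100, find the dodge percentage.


dodge% = 500 / (500 + 400) * 100
= 500 / 900 * 100
= 0.555556 * 100
= 55.56%

55.56%


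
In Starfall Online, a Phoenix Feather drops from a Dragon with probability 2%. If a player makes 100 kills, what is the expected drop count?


Expected drops = kills * (drop_rate / 100)
= 100 * (2 / 100)
= 100 * 0.02
= 2.0

2.0 drops


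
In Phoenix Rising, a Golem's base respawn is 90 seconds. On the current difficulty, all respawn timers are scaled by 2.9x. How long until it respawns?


Respawn time = base * multiplier
= 90 * 2.9
= 261.0 seconds

261.0 seconds


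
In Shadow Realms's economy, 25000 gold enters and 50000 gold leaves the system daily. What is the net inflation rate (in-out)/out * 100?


Net gold = 25000 - 50000 = -25000
Inflation rate = net / sunk * 100 = -25000 / 50000 * 100
= -0.5 * 100
= -50.00%

-50.00%


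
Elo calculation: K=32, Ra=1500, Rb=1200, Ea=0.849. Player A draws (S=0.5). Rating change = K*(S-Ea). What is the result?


Elo update: delta = K * (S - Ea), where S = 0.5 (draws)
S - Ea = 0.5 - 0.849 = -0.349
Rating change = 32 * -0.349
= -11.17

-11.17 rating points


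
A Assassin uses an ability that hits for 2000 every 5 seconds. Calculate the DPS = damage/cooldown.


DPS = damage / cooldown
= 2000 / 5
= 400.00

400.00 DPS


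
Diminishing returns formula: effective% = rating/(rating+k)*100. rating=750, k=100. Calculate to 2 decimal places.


effective% = rating / (rating + k) * 100
= 750 / (750 + 100) * 100
= 750 / 850 * 100
= 0.882353 * 100
= 88.24%

88.24%


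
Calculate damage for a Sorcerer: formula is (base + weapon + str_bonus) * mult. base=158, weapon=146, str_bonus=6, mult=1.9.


Sum base + weapon + str = 158 + 146 + 6 = 310
Multiply by 1.9:
310 * 1.9 = 589.0

589.0 damage


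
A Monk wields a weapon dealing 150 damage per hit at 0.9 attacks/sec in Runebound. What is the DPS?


DPS = damage * attack_speed
= 150 * 0.9
= 135.0

135.0 DPS


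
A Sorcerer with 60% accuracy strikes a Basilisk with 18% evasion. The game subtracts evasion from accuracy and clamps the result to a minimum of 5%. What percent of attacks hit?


accuracy - evasion = 60 - 18 = 42
Apply floor: max(42, 5) = 42
Hit chance = 42%

42%


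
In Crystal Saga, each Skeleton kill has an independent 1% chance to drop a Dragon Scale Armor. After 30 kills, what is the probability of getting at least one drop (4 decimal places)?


P(at least one) = 1 - P(none) = 1 - (1-p)^n
p = 1/100 = 0.01
1 - p = 0.99
(1 - p)^30 = 0.99^30 = 0.739700
P(at least one) = 1 - 0.739700 = 0.2603

0.2603


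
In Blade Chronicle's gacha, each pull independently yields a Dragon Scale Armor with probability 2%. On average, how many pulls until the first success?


Expected pulls for a geometric distribution = 1/p = 100 / rate%
= 100 / 2
= 50.0

50.0 pulls


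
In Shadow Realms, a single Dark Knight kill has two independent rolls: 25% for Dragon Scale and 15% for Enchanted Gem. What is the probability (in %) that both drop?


For independent events, P(both) = P(A) * P(B)
= 25% * 15%
= 375 / 100 %
= 3.75%

3.75%


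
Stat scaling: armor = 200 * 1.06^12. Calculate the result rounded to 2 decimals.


value = base * growth^level
= 200 * 1.06^12
= 200 * 2.012196
= 402.44

402.44 armor


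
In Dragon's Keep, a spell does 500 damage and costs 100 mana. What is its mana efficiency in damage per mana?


Efficiency = damage / mana
= 500 / 100
= 5.00

5.00 dmg/mana


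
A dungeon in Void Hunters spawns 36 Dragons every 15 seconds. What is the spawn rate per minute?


Spawns per minute = count * (60 / interval)
= 36 * (60 / 15)
= 36 * 4.0
= 144.0

144.0 per minute


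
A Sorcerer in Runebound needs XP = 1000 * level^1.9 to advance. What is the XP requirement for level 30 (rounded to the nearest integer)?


XP = 1000 * level^1.9
Substitute level = 30:
XP = 1000 * 30^1.9
= 1000 * 640.5166
= 640517

640517 XP


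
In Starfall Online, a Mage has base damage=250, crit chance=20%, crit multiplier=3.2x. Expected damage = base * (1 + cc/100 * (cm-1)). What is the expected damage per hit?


E[dmg] = base * (1 + crit_chance * (crit_mult - 1))
cc as decimal = 20/100 = 0.2
cm - 1 = 3.2 - 1 = 2.2
Bonus factor = 0.2 * 2.2 = 0.44
Total multiplier = 1 + 0.44 = 1.44
Expected damage = 250 * 1.44 = 360.00

360.00 damage


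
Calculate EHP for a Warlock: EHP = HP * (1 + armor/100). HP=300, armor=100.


EHP = 300 * (1 + 100/100)
= 300 * (1 + 1.0)
= 300 * 2.0
= 600.0

600.0 EHP


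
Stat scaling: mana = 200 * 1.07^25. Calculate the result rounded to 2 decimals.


value = base * growth^level
= 200 * 1.07^25
= 200 * 5.427433
= 1085.49

1085.49 mana


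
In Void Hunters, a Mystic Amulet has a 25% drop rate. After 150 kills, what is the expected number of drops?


Expected drops = kills * (drop_rate / 100)
= 150 * (25 / 100)
= 150 * 0.25
= 37.5

37.5 drops


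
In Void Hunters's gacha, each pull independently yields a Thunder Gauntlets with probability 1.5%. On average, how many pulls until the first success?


Expected pulls for a geometric distribution = 1/p = 100 / rate%
= 100 / 1.5
= 66.67

66.67 pulls


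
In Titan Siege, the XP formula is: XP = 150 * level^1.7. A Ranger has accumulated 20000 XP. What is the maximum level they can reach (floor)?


XP = 150 * level^1.7, so level = (XP / 150)^(1/1.7)
= (20000 / 150)^(1/1.7)
= 133.3333^0.5882
= 17.7813
Floor: level = 17

level 17


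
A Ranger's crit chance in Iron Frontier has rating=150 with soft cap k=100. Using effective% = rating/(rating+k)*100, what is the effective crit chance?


effective% = rating / (rating + k) * 100
= 150 / (150 + 100) * 100
= 150 / 250 * 100
= 0.6 * 100
= 60.00%

60.00%


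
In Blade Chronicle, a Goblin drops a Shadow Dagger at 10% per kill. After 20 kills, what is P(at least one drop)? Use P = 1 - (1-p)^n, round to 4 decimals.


P(at least one) = 1 - P(none) = 1 - (1-p)^n
p = 10/100 = 0.1
1 - p = 0.9
(1 - p)^20 = 0.9^20 = 0.121577
P(at least one) = 1 - 0.121577 = 0.8784

0.8784


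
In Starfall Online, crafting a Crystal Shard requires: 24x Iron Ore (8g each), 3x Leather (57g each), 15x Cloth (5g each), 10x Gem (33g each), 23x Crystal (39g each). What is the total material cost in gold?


Cost breakdown:
  Iron Ore: 24 * 8 = 192
  Leather: 3 * 57 = 171
  Cloth: 15 * 5 = 75
  Gem: 10 * 33 = 330
  Crystal: 23 * 39 = 897
Total = 192 + 171 + 75 + 330 + 897 = 1665

1665 gold


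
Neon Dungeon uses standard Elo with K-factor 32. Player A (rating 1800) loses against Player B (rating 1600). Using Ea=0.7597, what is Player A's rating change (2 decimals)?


Elo update: delta = K * (S - Ea), where S = 0 (loses)
S - Ea = 0 - 0.7597 = -0.7597
Rating change = 32 * -0.7597
= -24.31

-24.31 rating points


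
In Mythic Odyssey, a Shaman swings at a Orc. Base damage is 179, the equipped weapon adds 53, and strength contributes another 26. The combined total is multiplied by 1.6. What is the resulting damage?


Sum base + weapon + str = 179 + 53 + 26 = 258
Multiply by 1.6:
258 * 1.6 = 412.8

412.8 damage


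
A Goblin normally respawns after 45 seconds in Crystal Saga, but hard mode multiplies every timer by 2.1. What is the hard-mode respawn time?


Respawn time = base * multiplier
= 45 * 2.1
= 94.5 seconds

94.5 seconds


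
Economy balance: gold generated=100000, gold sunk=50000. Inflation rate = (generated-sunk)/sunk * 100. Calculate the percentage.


Net gold = 100000 - 50000 = 50000
Inflation rate = net / sunk * 100 = 50000 / 50000 * 100
= 1.0 * 100
= 100.00%

100.00%


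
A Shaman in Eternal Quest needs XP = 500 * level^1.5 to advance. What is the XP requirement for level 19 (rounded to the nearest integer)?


XP = 500 * level^1.5
Substitute level = 19:
XP = 500 * 19^1.5
= 500 * 82.8191
= 41410

41410 XP


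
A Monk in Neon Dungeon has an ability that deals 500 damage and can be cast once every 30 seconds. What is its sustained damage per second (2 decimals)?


DPS = damage / cooldown
= 500 / 30
= 16.67

16.67 DPS


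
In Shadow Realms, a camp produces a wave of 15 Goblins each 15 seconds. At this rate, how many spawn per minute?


Spawns per minute = count * (60 / interval)
= 15 * (60 / 15)
= 15 * 4.0
= 60.0

60.0 per minute


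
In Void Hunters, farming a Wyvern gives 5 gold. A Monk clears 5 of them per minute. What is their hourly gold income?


Gold per minute = 5 * 5 = 25
Gold per hour = 25 * 60 = 1500

1500 gold/hour


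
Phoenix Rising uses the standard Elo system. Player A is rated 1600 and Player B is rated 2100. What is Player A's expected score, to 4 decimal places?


Elo expected score: Ea = 1/(1 + 10^((Rb-Ra)/400))
Rb - Ra = 2100 - 1600 = 500
(Rb-Ra)/400 = 500/400 = 1.25
10^1.25 = 17.782794
Ea = 1/(1 + 17.782794) = 1/18.782794 = 0.0532

0.0532


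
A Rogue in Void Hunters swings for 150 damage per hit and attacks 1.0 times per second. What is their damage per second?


DPS = damage * attack_speed
= 150 * 1.0
= 150.0

150.0 DPS


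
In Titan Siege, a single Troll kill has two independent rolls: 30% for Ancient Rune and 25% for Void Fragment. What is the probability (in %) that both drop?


For independent events, P(both) = P(A) * P(B)
= 30% * 25%
= 750 / 100 %
= 7.5%

7.5%


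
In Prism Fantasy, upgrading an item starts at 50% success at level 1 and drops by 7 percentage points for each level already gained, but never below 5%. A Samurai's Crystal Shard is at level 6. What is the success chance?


raw_rate = 50 - 7 * (6 - 1)
= 50 - 7 * 5
= 50 - 35
= 15
Apply floor: max(15, 5) = 15%

15%


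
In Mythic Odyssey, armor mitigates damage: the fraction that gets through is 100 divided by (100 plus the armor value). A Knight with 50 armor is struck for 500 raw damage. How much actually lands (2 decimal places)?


actual = 500 * 100 / (100 + 50)
= 500 * 100 / 150
= 50000 / 150
= 333.33

333.33 damage


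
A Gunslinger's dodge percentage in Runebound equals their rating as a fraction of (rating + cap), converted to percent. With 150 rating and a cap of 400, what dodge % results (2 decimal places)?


dodge% = 150 / (150 + 400) * 100
= 150 / 550 * 100
= 0.272727 * 100
= 27.27%

27.27%


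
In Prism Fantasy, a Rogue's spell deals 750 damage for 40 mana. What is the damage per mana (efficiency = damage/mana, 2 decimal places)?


Efficiency = damage / mana
= 750 / 40
= 18.75

18.75 dmg/mana


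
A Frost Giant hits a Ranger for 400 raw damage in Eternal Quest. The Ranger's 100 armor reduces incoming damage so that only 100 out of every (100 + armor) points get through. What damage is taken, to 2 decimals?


actual = 400 * 100 / (100 + 100)
= 400 * 100 / 200
= 40000 / 200
= 200.00

200.00 damage


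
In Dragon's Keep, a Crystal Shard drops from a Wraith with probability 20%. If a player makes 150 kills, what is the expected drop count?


Expected drops = kills * (drop_rate / 100)
= 150 * (20 / 100)
= 150 * 0.2
= 30.0

30.0 drops


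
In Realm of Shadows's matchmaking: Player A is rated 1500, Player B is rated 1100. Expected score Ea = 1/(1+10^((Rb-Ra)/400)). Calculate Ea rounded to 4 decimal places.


Elo expected score: Ea = 1/(1 + 10^((Rb-Ra)/400))
Rb - Ra = 1100 - 1500 = -400
(Rb-Ra)/400 = -400/400 = -1.0
10^-1.0 = 0.1
Ea = 1/(1 + 0.1) = 1/1.1 = 0.9091

0.9091


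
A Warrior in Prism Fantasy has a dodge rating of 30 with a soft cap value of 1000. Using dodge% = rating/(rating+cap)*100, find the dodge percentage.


dodge% = 30 / (30 + 1000) * 100
= 30 / 1030 * 100
= 0.029126 * 100
= 2.91%

2.91%


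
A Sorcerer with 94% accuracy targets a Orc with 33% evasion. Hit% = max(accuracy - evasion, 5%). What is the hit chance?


accuracy - evasion = 94 - 33 = 61
Apply floor: max(61, 5) = 61
Hit chance = 61%

61%


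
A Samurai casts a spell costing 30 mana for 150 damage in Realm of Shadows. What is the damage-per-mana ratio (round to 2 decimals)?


Efficiency = damage / mana
= 150 / 30
= 5.00

5.00 dmg/mana


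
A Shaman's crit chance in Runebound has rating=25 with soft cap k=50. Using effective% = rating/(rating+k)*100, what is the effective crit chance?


effective% = rating / (rating + k) * 100
= 25 / (25 + 50) * 100
= 25 / 75 * 100
= 0.333333 * 100
= 33.33%

33.33%


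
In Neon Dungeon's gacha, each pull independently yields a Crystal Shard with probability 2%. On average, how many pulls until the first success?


Expected pulls for a geometric distribution = 1/p = 100 / rate%
= 100 / 2
= 50.0

50.0 pulls


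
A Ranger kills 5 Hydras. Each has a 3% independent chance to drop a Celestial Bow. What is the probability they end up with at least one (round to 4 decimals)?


P(at least one) = 1 - P(none) = 1 - (1-p)^n
p = 3/100 = 0.03
1 - p = 0.97
(1 - p)^5 = 0.97^5 = 0.858734
P(at least one) = 1 - 0.858734 = 0.1413

0.1413


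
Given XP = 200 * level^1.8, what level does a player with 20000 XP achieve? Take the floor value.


XP = 200 * level^1.8, so level = (XP / 200)^(1/1.8)
= (20000 / 200)^(1/1.8)
= 100.0^0.5556
= 12.9155
Floor: level = 12

level 12


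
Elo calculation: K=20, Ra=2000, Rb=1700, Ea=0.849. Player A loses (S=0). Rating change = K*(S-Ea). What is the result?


Elo update: delta = K * (S - Ea), where S = 0 (loses)
S - Ea = 0 - 0.849 = -0.849
Rating change = 20 * -0.849
= -16.98

-16.98 rating points


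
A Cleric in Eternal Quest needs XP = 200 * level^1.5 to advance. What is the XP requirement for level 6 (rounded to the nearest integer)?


XP = 200 * level^1.5
Substitute level = 6:
XP = 200 * 6^1.5
= 200 * 14.6969
= 2939

2939 XP


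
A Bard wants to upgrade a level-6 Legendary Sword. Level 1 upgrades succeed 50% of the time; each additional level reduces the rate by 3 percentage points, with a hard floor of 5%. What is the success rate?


raw_rate = 50 - 3 * (6 - 1)
= 50 - 3 * 5
= 50 - 15
= 35
Apply floor: max(35, 5) = 35%

35%


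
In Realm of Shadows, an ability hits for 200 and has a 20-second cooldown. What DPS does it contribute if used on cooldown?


DPS = damage / cooldown
= 200 / 20
= 10.00

10.00 DPS


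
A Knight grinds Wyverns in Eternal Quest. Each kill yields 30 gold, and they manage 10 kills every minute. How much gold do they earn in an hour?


Gold per minute = 30 * 10 = 300
Gold per hour = 300 * 60 = 18000

18000 gold/hour


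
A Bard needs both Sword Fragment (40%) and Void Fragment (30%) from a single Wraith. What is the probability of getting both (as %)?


For independent events, P(both) = P(A) * P(B)
= 40% * 30%
= 1200 / 100 %
= 12.0%

12.0%


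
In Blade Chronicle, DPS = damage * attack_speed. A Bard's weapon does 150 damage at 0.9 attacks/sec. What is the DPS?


DPS = damage * attack_speed
= 150 * 0.9
= 135.0

135.0 DPS


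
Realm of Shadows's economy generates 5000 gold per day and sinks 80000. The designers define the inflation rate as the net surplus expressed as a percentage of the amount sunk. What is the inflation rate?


Net gold = 5000 - 80000 = -75000
Inflation rate = net / sunk * 100 = -75000 / 80000 * 100
= -0.9375 * 100
= -93.75%

-93.75%


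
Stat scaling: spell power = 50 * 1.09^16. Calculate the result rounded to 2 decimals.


value = base * growth^level
= 50 * 1.09^16
= 50 * 3.970306
= 198.52

198.52 spell power


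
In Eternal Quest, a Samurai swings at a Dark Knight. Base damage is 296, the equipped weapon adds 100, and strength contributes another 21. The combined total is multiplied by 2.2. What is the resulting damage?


Sum base + weapon + str = 296 + 100 + 21 = 417
Multiply by 2.2:
417 * 2.2 = 917.4

917.4 damage


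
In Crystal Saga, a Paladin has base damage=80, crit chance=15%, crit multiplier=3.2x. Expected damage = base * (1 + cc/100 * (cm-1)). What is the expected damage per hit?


E[dmg] = base * (1 + crit_chance * (crit_mult - 1))
cc as decimal = 15/100 = 0.15
cm - 1 = 3.2 - 1 = 2.2
Bonus factor = 0.15 * 2.2 = 0.33
Total multiplier = 1 + 0.33 = 1.33
Expected damage = 80 * 1.33 = 106.40

106.40 damage


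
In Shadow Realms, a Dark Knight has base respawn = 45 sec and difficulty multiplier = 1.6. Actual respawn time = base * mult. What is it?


Respawn time = base * multiplier
= 45 * 1.6
= 72.0 seconds

72.0 seconds


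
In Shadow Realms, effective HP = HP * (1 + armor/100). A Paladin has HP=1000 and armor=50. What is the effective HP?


EHP = 1000 * (1 + 50/100)
= 1000 * (1 + 0.5)
= 1000 * 1.5
= 1500.0

1500.0 EHP


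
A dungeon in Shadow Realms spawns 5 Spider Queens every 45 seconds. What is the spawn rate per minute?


Spawns per minute = count * (60 / interval)
= 5 * (60 / 45)
= 5 * 1.3333
= 6.67

6.67 per minute


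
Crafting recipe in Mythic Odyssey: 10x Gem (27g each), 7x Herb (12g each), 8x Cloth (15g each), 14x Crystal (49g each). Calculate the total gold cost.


Cost breakdown:
  Gem: 10 * 27 = 270
  Herb: 7 * 12 = 84
  Cloth: 8 * 15 = 120
  Crystal: 14 * 49 = 686
Total = 270 + 84 + 120 + 686 = 1160

1160 gold


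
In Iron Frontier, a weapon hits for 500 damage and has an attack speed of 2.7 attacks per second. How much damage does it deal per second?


DPS = damage * attack_speed
= 500 * 2.7
= 1350.0

1350.0 DPS


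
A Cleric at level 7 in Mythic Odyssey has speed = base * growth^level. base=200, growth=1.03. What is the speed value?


value = base * growth^level
= 200 * 1.03^7
= 200 * 1.229874
= 245.97

245.97 speed


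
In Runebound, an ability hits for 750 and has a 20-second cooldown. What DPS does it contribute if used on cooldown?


DPS = damage / cooldown
= 750 / 20
= 37.50

37.50 DPS


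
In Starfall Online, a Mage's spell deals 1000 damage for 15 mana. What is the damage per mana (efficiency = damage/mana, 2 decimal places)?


Efficiency = damage / mana
= 1000 / 15
= 66.67

66.67 dmg/mana


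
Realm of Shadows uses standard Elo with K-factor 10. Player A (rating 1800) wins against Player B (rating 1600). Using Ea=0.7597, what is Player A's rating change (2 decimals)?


Elo update: delta = K * (S - Ea), where S = 1 (wins)
S - Ea = 1 - 0.7597 = 0.2403
Rating change = 10 * 0.2403
= 2.40

2.40 rating points


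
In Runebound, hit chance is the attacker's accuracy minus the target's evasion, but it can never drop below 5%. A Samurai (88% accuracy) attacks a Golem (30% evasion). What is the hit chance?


accuracy - evasion = 88 - 30 = 58
Apply floor: max(58, 5) = 58
Hit chance = 58%

58%


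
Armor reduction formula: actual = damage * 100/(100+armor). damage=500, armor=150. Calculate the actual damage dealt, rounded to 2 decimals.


actual = 500 * 100 / (100 + 150)
= 500 * 100 / 250
= 50000 / 250
= 200.00

200.00 damage


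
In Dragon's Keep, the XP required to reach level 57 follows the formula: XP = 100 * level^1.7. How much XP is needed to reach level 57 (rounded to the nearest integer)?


XP = 100 * level^1.7
Substitute level = 57:
XP = 100 * 57^1.7
= 100 * 966.0225
= 96602

96602 XP


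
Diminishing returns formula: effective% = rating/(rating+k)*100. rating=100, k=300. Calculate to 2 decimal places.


effective% = rating / (rating + k) * 100
= 100 / (100 + 300) * 100
= 100 / 400 * 100
= 0.25 * 100
= 25.00%

25.00%


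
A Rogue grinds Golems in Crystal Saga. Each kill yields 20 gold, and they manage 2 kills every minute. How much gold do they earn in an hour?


Gold per minute = 20 * 2 = 40
Gold per hour = 40 * 60 = 2400

2400 gold/hour


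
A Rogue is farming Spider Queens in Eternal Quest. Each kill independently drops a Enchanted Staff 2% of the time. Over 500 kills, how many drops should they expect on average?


Expected drops = kills * (drop_rate / 100)
= 500 * (2 / 100)
= 500 * 0.02
= 10.0

10.0 drops


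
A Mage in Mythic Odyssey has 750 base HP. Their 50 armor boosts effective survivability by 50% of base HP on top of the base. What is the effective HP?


EHP = 750 * (1 + 50/100)
= 750 * (1 + 0.5)
= 750 * 1.5
= 1125.0

1125.0 EHP


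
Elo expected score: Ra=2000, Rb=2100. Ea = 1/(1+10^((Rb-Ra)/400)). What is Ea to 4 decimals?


Elo expected score: Ea = 1/(1 + 10^((Rb-Ra)/400))
Rb - Ra = 2100 - 2000 = 100
(Rb-Ra)/400 = 100/400 = 0.25
10^0.25 = 1.778279
Ea = 1/(1 + 1.778279) = 1/2.778279 = 0.3599

0.3599
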